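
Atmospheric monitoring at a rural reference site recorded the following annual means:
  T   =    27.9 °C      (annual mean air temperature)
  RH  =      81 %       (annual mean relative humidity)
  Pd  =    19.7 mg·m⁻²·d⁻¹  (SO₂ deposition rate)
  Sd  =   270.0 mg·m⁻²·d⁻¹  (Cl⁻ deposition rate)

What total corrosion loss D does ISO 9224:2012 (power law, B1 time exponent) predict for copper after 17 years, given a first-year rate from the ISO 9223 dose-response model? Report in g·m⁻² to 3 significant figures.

D(17) = 219 g·m⁻²

copper: f(T) = -0.080·(T−10) [T>10 °C] = -1.4320
  sulphur-dioxide contribution → 0.3269 μm/a
  chloride contribution → 3.368 μm/a
  ⇒ r_corr(copper) = 3.694 μm/a
ISO 9224: D(t) = r_corr · t^b with b = 0.667 (copper, B1)
  D(17) = 3.694 × 17^0.667 = 3.694 × 6.618 = 24.45 μm
  Mass loss = 24.45 μm × 8.96 g/cm³ = 219.1 g·m⁻²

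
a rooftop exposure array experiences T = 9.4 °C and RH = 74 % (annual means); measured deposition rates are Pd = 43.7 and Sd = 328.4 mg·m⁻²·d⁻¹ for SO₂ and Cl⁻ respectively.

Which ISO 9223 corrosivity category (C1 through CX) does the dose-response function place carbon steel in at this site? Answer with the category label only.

C5

carbon steel: T≤10 °C ⇒ hinge +0.150·(9.4−10) = -0.0900
  Pd branch = 1.77·Pd^0.52·e^(0.02·RH+f) = 50.66 μm/a
  Cl⁻ term: 0.102·328.4^0.62·exp(0.033·74+0.04·9.4) = 62.03
  sum: 50.66 + 62.03 → r_corr = 112.7 μm/a
Category bounds: 80…200 μm/a bracket r_corr ⇒ C5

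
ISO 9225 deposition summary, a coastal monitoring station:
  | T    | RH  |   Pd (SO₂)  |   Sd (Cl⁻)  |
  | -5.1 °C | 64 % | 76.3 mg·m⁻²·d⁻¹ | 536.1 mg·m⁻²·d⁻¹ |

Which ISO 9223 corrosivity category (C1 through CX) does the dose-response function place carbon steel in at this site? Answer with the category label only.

carbon steel: f(T) = +0.150·(T−10) [T≤10 °C] = -2.2650
  sulphur-dioxide contribution → 6.297 μm/a
  chloride contribution → 33.84 μm/a
  total first-year rate 40.13 μm/a
Category bounds: 25…50 μm/a bracket r_corr ⇒ C3

C3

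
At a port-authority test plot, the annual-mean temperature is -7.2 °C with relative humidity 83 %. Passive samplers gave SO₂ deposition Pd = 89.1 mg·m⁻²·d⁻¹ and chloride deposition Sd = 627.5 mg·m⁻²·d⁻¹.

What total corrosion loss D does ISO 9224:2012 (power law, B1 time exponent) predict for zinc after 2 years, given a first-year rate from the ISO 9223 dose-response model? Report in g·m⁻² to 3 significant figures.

D(2) = 36.7 g·m⁻²

zinc: T≤10 °C ⇒ hinge +0.038·(-7.2−10) = -0.6536
  sulphur-dioxide contribution → 2.202 μm/a
  chloride contribution → 0.7249 μm/a
  ⇒ r_corr(zinc) = 2.927 μm/a
Power-law: D(2) = r_corr · 2^0.813
  D(2) = 2.927 × 2^0.813 = 2.927 × 1.757 = 5.142 μm
  Mass loss = 5.142 μm × 7.14 g/cm³ = 36.71 g·m⁻²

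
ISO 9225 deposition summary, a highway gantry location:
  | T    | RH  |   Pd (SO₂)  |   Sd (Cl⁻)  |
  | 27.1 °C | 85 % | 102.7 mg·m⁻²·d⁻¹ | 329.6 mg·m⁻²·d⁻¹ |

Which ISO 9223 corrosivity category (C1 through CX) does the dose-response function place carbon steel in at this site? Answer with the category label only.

CX

carbon steel: f(T) = -0.054·(T−10) [T>10 °C] = -0.9234
  sulphur-dioxide contribution → 42.78 μm/a
  chloride contribution → 181.4 μm/a
  ⇒ r_corr(carbon steel) = 224.2 μm/a
224 μm/a falls in (200, 700] for carbon steel → category CX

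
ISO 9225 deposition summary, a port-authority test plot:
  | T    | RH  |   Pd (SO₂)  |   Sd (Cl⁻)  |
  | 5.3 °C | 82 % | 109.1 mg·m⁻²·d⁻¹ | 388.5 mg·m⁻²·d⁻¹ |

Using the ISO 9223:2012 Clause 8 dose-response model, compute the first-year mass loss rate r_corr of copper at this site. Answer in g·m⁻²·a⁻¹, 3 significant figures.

copper: T≤10 °C ⇒ hinge +0.126·(5.3−10) = -0.5922
  sulphur-dioxide contribution → 1.253 μm/a
  chloride contribution → 1.273 μm/a
  total first-year rate 2.526 μm/a
Convert to mass loss: 2.526 μm/a × 8.96 g/cm³ = 22.63 g·m⁻²·a⁻¹

r_corr = 22.6 g·m⁻²·a⁻¹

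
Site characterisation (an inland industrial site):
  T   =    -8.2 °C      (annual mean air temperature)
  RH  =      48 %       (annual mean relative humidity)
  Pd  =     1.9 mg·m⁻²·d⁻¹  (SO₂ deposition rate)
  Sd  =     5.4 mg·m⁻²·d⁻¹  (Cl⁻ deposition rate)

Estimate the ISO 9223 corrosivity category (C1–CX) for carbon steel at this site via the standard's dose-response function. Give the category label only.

C2

carbon steel: T≤10 °C ⇒ hinge +0.150·(-8.2−10) = -2.7300
  SO₂ term: 1.77·1.9^0.52·exp(0.02·48-2.7300) = 0.4209
  Cl⁻ term: 0.102·5.4^0.62·exp(0.033·48+0.04·-8.2) = 1.019
  r_corr = 0.4209 + 1.019 = 1.44 μm/a
1.44 μm/a falls in (1.3, 25] for carbon steel → category C2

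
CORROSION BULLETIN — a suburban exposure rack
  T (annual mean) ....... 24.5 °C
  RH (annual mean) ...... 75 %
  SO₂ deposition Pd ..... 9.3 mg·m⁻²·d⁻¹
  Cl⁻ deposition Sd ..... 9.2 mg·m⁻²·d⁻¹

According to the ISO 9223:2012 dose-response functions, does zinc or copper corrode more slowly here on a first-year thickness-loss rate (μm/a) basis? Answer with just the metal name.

zinc: T>10 °C ⇒ hinge -0.071·(24.5−10) = -1.0295
  Pd branch = 0.0129·Pd^0.44·e^(0.046·RH+f) = 0.3872 μm/a
  Sd branch = 0.0175·Sd^0.57·e^(0.008·RH+0.085·T) = 0.9066 μm/a
  sum: 0.3872 + 0.9066 → r_corr = 1.294 μm/a
copper: f(T) = -0.080·(T−10) [T>10 °C] = -1.1600
  Pd branch = 0.0053·Pd^0.26·e^(0.059·RH+f) = 0.2478 μm/a
  Cl⁻ term: 0.01025·9.2^0.27·exp(0.036·75+0.049·24.5) = 0.9224
  r_corr = 0.2478 + 0.9224 = 1.17 μm/a
Ordering by μm/a: zinc (1.29) > copper (1.17)

copper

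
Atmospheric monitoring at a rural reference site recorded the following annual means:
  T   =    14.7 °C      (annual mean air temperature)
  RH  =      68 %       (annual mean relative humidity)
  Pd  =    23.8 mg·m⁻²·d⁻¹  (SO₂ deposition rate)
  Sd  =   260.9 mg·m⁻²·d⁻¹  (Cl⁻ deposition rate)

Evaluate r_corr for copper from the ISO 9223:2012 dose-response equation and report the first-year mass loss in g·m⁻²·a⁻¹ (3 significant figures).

r_corr = 13.9 g·m⁻²·a⁻¹

copper: f(T) = -0.080·(T−10) [T>10 °C] = -0.3760
  SO₂ term: 0.0053·23.8^0.26·exp(0.059·68-0.3760) = 0.4584
  Sd branch = 0.01025·Sd^0.27·e^(0.036·RH+0.049·T) = 1.094 μm/a
  r_corr = 0.4584 + 1.094 = 1.553 μm/a
Convert to mass loss: 1.553 μm/a × 8.96 g/cm³ = 13.91 g·m⁻²·a⁻¹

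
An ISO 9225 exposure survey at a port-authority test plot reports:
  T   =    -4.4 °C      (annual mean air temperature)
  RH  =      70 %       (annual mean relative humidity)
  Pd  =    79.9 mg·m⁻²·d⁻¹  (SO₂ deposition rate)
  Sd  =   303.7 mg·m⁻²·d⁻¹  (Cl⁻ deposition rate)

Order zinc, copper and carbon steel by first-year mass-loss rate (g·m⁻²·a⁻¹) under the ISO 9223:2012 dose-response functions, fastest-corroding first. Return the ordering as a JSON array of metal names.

["carbon steel", "zinc", "copper"]

zinc: temperature factor f = +0.038·(-14.4) = -0.5472
  Pd branch = 0.0129·Pd^0.44·e^(0.046·RH+f) = 1.284 μm/a
  Sd branch = 0.0175·Sd^0.57·e^(0.008·RH+0.085·T) = 0.548 μm/a
  sum: 1.284 + 0.548 → r_corr = 1.832 μm/a
  mass loss = 1.832 μm/a × 7.14 g/cm³ = 13.08 g·m⁻²·a⁻¹
copper: T≤10 °C ⇒ hinge +0.126·(-4.4−10) = -1.8144
  SO₂ term: 0.0053·79.9^0.26·exp(0.059·70-1.8144) = 0.1677
  Sd branch = 0.01025·Sd^0.27·e^(0.036·RH+0.049·T) = 0.4806 μm/a
  r_corr = 0.1677 + 0.4806 = 0.6483 μm/a
  mass loss = 0.6483 μm/a × 8.96 g/cm³ = 5.809 g·m⁻²·a⁻¹
carbon steel: f(T) = +0.150·(T−10) [T≤10 °C] = -2.1600
  Pd branch = 1.77·Pd^0.52·e^(0.02·RH+f) = 8.077 μm/a
  Sd branch = 0.102·Sd^0.62·e^(0.033·RH+0.04·T) = 29.82 μm/a
  sum: 8.077 + 29.82 → r_corr = 37.9 μm/a
  mass loss = 37.9 μm/a × 7.85 g/cm³ = 297.5 g·m⁻²·a⁻¹
Ordering by g·m⁻²·a⁻¹: carbon steel (297) > zinc (13.1) > copper (5.81)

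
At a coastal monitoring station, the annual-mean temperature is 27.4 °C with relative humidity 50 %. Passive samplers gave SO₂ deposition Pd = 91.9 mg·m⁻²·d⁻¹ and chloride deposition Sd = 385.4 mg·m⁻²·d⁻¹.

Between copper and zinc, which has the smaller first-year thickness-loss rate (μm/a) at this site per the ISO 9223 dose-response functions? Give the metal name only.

copper

copper: f(T) = -0.080·(T−10) [T>10 °C] = -1.3920
  sulphur-dioxide contribution → 0.08154 μm/a
  chloride contribution → 1.185 μm/a
  ⇒ r_corr(copper) = 1.267 μm/a
zinc: temperature factor f = -0.071·(17.4) = -1.2354
  sulphur-dioxide contribution → 0.2734 μm/a
  chloride contribution → 7.984 μm/a
  total first-year rate 8.257 μm/a
Ordering by μm/a: zinc (8.26) > copper (1.27)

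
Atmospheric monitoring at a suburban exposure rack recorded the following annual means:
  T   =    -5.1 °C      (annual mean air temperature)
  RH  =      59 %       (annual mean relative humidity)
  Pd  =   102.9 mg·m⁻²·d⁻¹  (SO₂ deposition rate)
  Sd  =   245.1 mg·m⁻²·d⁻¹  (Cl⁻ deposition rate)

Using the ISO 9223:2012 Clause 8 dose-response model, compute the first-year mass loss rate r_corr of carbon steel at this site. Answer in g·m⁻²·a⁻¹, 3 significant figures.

r_corr = 191 g·m⁻²·a⁻¹

carbon steel: temperature factor f = +0.150·(-15.1) = -2.2650
  Pd branch = 1.77·Pd^0.52·e^(0.02·RH+f) = 6.656 μm/a
  Sd branch = 0.102·Sd^0.62·e^(0.033·RH+0.04·T) = 17.66 μm/a
  r_corr = 6.656 + 17.66 = 24.32 μm/a
Convert to mass loss: 24.32 μm/a × 7.85 g/cm³ = 190.9 g·m⁻²·a⁻¹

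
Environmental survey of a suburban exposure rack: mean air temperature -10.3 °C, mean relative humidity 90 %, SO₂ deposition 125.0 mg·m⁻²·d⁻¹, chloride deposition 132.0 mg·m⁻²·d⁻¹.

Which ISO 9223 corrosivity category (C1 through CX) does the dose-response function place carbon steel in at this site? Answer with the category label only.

C3

carbon steel: temperature factor f = +0.150·(-20.3) = -3.0450
  Pd branch = 1.77·Pd^0.52·e^(0.02·RH+f) = 6.276 μm/a
  Sd branch = 0.102·Sd^0.62·e^(0.033·RH+0.04·T) = 27.18 μm/a
  sum: 6.276 + 27.18 → r_corr = 33.46 μm/a
ISO 9223 Table 2 (carbon steel): 25 < 33.5 ≤ 50 μm/a ⇒ C3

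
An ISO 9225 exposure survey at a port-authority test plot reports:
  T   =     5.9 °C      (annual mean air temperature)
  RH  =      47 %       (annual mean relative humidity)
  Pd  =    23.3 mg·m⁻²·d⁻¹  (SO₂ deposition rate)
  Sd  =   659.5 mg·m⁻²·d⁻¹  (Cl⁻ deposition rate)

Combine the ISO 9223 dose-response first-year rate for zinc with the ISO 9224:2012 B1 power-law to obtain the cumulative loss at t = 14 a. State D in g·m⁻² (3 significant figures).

D(14) = 127 g·m⁻²

zinc: temperature factor f = +0.038·(-4.1) = -0.1558
  SO₂ term: 0.0129·23.3^0.44·exp(0.046·47-0.1558) = 0.3833
  Cl⁻ term: 0.0175·659.5^0.57·exp(0.008·47+0.085·5.9) = 1.702
  sum: 0.3833 + 1.702 → r_corr = 2.086 μm/a
Long-term exponent b (ISO 9224 Table 2, B1) = 0.813
  D(14) = 2.086 × 14^0.813 = 2.086 × 8.547 = 17.83 μm
  Mass loss = 17.83 μm × 7.14 g/cm³ = 127.3 g·m⁻²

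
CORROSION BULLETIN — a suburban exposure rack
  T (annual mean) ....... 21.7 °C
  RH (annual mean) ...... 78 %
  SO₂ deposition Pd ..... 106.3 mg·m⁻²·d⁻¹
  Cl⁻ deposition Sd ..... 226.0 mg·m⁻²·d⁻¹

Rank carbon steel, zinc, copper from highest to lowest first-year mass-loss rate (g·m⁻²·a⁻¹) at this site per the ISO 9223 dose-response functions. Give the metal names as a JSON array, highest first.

["carbon steel", "zinc", "copper"]

carbon steel: T>10 °C ⇒ hinge -0.054·(21.7−10) = -0.6318
  sulphur-dioxide contribution → 50.69 μm/a
  chloride contribution → 91.83 μm/a
  ⇒ r_corr(carbon steel) = 142.5 μm/a
  mass loss = 142.5 μm/a × 7.85 g/cm³ = 1119 g·m⁻²·a⁻¹
zinc: temperature factor f = -0.071·(11.7) = -0.8307
  sulphur-dioxide contribution → 1.584 μm/a
  chloride contribution → 4.539 μm/a
  total first-year rate 6.123 μm/a
  mass loss = 6.123 μm/a × 7.14 g/cm³ = 43.72 g·m⁻²·a⁻¹
copper: temperature factor f = -0.080·(11.7) = -0.9360
  sulphur-dioxide contribution → 0.6971 μm/a
  chloride contribution → 2.126 μm/a
  ⇒ r_corr(copper) = 2.823 μm/a
  mass loss = 2.823 μm/a × 8.96 g/cm³ = 25.3 g·m⁻²·a⁻¹
Ordering by g·m⁻²·a⁻¹: carbon steel (1120) > zinc (43.7) > copper (25.3)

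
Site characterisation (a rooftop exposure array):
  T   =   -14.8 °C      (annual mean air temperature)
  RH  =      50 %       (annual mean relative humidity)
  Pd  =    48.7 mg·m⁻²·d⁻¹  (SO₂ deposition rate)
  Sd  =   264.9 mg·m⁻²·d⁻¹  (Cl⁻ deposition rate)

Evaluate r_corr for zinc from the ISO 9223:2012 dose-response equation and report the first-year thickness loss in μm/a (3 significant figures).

zinc: f(T) = +0.038·(T−10) [T≤10 °C] = -0.9424
  SO₂ term: 0.0129·48.7^0.44·exp(0.046·50-0.9424) = 0.2771
  Sd branch = 0.0175·Sd^0.57·e^(0.008·RH+0.085·T) = 0.1785 μm/a
  r_corr = 0.2771 + 0.1785 = 0.4556 μm/a

r_corr = 0.456 μm/a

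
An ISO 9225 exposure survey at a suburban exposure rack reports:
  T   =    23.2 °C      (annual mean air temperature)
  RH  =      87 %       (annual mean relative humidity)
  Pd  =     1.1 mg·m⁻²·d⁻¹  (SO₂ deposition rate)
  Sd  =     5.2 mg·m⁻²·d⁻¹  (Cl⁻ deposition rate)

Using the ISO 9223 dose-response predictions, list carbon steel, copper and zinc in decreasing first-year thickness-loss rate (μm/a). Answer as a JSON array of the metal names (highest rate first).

carbon steel: f(T) = -0.054·(T−10) [T>10 °C] = -0.7128
  sulphur-dioxide contribution → 5.195 μm/a
  chloride contribution → 12.66 μm/a
  total first-year rate 17.85 μm/a
copper: T>10 °C ⇒ hinge -0.080·(23.2−10) = -1.0560
  sulphur-dioxide contribution → 0.3204 μm/a
  chloride contribution → 1.143 μm/a
  total first-year rate 1.463 μm/a
zinc: temperature factor f = -0.071·(13.2) = -0.9372
  sulphur-dioxide contribution → 0.2883 μm/a
  chloride contribution → 0.6454 μm/a
  ⇒ r_corr(zinc) = 0.9337 μm/a
Ordering by μm/a: carbon steel (17.9) > copper (1.46) > zinc (0.934)

["carbon steel", "copper", "zinc"]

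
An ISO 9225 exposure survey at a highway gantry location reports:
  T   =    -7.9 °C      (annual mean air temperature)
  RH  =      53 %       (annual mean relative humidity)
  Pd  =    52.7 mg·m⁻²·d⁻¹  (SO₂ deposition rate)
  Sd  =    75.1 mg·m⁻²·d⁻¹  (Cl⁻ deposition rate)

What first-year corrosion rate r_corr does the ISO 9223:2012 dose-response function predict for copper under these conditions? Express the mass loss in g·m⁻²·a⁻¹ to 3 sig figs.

r_corr = 1.67 g·m⁻²·a⁻¹

copper: temperature factor f = +0.126·(-17.9) = -2.2554
  sulphur-dioxide contribution → 0.03552 μm/a
  chloride contribution → 0.1505 μm/a
  ⇒ r_corr(copper) = 0.1861 μm/a
Convert to mass loss: 0.1861 μm/a × 8.96 g/cm³ = 1.667 g·m⁻²·a⁻¹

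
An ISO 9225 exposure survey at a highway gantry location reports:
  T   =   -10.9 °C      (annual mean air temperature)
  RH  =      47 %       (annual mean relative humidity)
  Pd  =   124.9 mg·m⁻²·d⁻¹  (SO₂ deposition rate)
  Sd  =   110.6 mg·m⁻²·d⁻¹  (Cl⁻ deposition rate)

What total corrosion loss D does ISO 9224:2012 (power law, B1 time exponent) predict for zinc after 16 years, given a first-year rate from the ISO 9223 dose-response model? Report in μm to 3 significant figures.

D(16) = 5.44 μm

zinc: f(T) = +0.038·(T−10) [T≤10 °C] = -0.7942
  SO₂ term: 0.0129·124.9^0.44·exp(0.046·47-0.7942) = 0.4237
  Sd branch = 0.0175·Sd^0.57·e^(0.008·RH+0.085·T) = 0.1475 μm/a
  r_corr = 0.4237 + 0.1475 = 0.5713 μm/a
ISO 9224: D(t) = r_corr · t^b with b = 0.813 (zinc, B1)
  D(16) = 0.5713 × 16^0.813 = 0.5713 × 9.527 = 5.443 μm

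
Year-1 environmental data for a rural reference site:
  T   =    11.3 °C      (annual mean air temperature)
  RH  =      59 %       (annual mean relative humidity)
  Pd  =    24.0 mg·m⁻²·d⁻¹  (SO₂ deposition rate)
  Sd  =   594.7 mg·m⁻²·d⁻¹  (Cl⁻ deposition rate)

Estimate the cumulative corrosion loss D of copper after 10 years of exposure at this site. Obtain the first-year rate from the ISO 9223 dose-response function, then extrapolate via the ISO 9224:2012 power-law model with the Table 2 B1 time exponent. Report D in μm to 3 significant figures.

copper: T>10 °C ⇒ hinge -0.080·(11.3−10) = -0.1040
  SO₂ term: 0.0053·24.0^0.26·exp(0.059·59-0.1040) = 0.3546
  Cl⁻ term: 0.01025·594.7^0.27·exp(0.036·59+0.049·11.3) = 0.8369
  sum: 0.3546 + 0.8369 → r_corr = 1.192 μm/a
ISO 9224: D(t) = r_corr · t^b with b = 0.667 (copper, B1)
  D(10) = 1.192 × 10^0.667 = 1.192 × 4.645 = 5.535 μm

D(10) = 5.53 μm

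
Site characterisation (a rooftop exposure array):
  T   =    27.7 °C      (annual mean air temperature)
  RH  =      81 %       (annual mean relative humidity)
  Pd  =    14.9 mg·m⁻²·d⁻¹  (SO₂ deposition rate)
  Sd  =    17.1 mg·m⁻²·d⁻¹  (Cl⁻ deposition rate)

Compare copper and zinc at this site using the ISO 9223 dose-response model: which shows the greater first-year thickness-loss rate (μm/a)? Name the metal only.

copper: temperature factor f = -0.080·(17.7) = -1.4160
  sulphur-dioxide contribution → 0.3089 μm/a
  chloride contribution → 1.583 μm/a
  total first-year rate 1.892 μm/a
zinc: f(T) = -0.071·(T−10) [T>10 °C] = -1.2567
  sulphur-dioxide contribution → 0.5003 μm/a
  chloride contribution → 1.778 μm/a
  total first-year rate 2.278 μm/a
Ordering by μm/a: zinc (2.28) > copper (1.89)

zinc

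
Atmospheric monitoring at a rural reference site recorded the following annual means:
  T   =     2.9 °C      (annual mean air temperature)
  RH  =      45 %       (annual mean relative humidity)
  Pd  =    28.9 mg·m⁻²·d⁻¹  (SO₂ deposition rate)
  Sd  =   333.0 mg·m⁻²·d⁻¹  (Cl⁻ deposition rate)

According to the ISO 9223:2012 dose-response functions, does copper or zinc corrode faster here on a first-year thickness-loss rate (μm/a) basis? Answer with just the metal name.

copper: f(T) = +0.126·(T−10) [T≤10 °C] = -0.8946
  SO₂ term: 0.0053·28.9^0.26·exp(0.059·45-0.8946) = 0.0739
  Sd branch = 0.01025·Sd^0.27·e^(0.036·RH+0.049·T) = 0.2865 μm/a
  r_corr = 0.0739 + 0.2865 = 0.3604 μm/a
zinc: T≤10 °C ⇒ hinge +0.038·(2.9−10) = -0.2698
  SO₂ term: 0.0129·28.9^0.44·exp(0.046·45-0.2698) = 0.3429
  Cl⁻ term: 0.0175·333.0^0.57·exp(0.008·45+0.085·2.9) = 0.8795
  sum: 0.3429 + 0.8795 → r_corr = 1.222 μm/a
Ordering by μm/a: zinc (1.22) > copper (0.36)

zinc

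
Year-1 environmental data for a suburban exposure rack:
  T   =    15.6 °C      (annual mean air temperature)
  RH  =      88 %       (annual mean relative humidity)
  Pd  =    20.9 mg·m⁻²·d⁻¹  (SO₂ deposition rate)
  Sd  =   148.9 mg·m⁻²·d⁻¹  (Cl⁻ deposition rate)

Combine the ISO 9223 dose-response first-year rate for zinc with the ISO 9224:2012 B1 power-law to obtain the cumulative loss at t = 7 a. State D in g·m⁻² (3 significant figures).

zinc: temperature factor f = -0.071·(5.6) = -0.3976
  sulphur-dioxide contribution → 1.891 μm/a
  chloride contribution → 2.308 μm/a
  ⇒ r_corr(zinc) = 4.199 μm/a
ISO 9224: D(t) = r_corr · t^b with b = 0.813 (zinc, B1)
  D(7) = 4.199 × 7^0.813 = 4.199 × 4.865 = 20.43 μm
  Mass loss = 20.43 μm × 7.14 g/cm³ = 145.9 g·m⁻²

D(7) = 146 g·m⁻²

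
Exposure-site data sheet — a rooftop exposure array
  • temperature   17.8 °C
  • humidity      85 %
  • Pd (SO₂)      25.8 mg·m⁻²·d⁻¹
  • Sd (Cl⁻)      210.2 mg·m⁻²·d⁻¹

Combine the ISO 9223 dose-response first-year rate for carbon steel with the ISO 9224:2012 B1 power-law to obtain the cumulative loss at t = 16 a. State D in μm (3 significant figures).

carbon steel: f(T) = -0.054·(T−10) [T>10 °C] = -0.4212
  sulphur-dioxide contribution → 34.47 μm/a
  chloride contribution → 94.63 μm/a
  total first-year rate 129.1 μm/a
ISO 9224: D(t) = r_corr · t^b with b = 0.523 (carbon steel, B1)
  D(16) = 129.1 × 16^0.523 = 129.1 × 4.263 = 550.4 μm

D(16) = 550 μm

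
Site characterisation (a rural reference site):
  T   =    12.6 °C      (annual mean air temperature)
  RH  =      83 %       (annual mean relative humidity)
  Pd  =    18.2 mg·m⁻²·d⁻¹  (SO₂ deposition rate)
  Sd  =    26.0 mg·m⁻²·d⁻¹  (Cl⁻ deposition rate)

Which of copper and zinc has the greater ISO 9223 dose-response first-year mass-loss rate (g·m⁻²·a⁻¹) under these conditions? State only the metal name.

copper

copper: temperature factor f = -0.080·(2.6) = -0.2080
  SO₂ term: 0.0053·18.2^0.26·exp(0.059·83-0.2080) = 1.225
  Sd branch = 0.01025·Sd^0.27·e^(0.036·RH+0.049·T) = 0.909 μm/a
  r_corr = 1.225 + 0.909 = 2.134 μm/a
  mass loss = 2.134 μm/a × 8.96 g/cm³ = 19.12 g·m⁻²·a⁻¹
zinc: T>10 °C ⇒ hinge -0.071·(12.6−10) = -0.1846
  Pd branch = 0.0129·Pd^0.44·e^(0.046·RH+f) = 1.75 μm/a
  Sd branch = 0.0175·Sd^0.57·e^(0.008·RH+0.085·T) = 0.6354 μm/a
  r_corr = 1.75 + 0.6354 = 2.385 μm/a
  mass loss = 2.385 μm/a × 7.14 g/cm³ = 17.03 g·m⁻²·a⁻¹
Ordering by g·m⁻²·a⁻¹: copper (19.1) > zinc (17)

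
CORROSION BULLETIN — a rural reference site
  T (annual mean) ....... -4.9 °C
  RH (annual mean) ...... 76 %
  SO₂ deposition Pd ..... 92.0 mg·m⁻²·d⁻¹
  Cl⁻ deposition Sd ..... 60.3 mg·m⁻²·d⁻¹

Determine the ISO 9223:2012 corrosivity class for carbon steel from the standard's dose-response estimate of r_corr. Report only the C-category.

carbon steel: f(T) = +0.150·(T−10) [T≤10 °C] = -2.2350
  SO₂ term: 1.77·92.0^0.52·exp(0.02·76-2.2350) = 9.091
  Sd branch = 0.102·Sd^0.62·e^(0.033·RH+0.04·T) = 13.08 μm/a
  r_corr = 9.091 + 13.08 = 22.17 μm/a
Category bounds: 1.3…25 μm/a bracket r_corr ⇒ C2

C2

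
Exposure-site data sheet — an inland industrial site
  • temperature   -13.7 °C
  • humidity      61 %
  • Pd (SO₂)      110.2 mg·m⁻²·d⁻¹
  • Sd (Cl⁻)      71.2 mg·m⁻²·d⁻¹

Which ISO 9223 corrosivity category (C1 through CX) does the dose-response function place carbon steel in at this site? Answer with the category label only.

C2

carbon steel: f(T) = +0.150·(T−10) [T≤10 °C] = -3.5550
  sulphur-dioxide contribution → 1.976 μm/a
  chloride contribution → 6.214 μm/a
  total first-year rate 8.19 μm/a
ISO 9223 Table 2 (carbon steel): 1.3 < 8.19 ≤ 25 μm/a ⇒ C2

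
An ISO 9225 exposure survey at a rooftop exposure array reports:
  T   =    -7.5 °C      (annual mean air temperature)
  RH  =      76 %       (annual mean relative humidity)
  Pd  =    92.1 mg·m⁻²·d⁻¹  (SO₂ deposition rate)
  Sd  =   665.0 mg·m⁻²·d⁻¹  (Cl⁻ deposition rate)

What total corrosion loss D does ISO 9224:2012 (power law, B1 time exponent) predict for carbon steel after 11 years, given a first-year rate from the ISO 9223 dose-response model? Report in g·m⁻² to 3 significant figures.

D(11) = 1.61e+03 g·m⁻²

carbon steel: f(T) = +0.150·(T−10) [T≤10 °C] = -2.6250
  Pd branch = 1.77·Pd^0.52·e^(0.02·RH+f) = 6.159 μm/a
  Cl⁻ term: 0.102·665.0^0.62·exp(0.033·76+0.04·-7.5) = 52.2
  r_corr = 6.159 + 52.2 = 58.36 μm/a
ISO 9224: D(t) = r_corr · t^b with b = 0.523 (carbon steel, B1)
  D(11) = 58.36 × 11^0.523 = 58.36 × 3.505 = 204.5 μm
  Mass loss = 204.5 μm × 7.85 g/cm³ = 1606 g·m⁻²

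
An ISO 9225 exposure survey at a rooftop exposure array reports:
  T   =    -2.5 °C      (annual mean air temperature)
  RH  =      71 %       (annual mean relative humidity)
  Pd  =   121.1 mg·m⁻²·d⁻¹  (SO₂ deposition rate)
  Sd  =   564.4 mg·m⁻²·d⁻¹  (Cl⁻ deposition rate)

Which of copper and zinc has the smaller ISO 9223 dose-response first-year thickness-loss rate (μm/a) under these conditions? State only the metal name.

copper: T≤10 °C ⇒ hinge +0.126·(-2.5−10) = -1.5750
  Pd branch = 0.0053·Pd^0.26·e^(0.059·RH+f) = 0.2518 μm/a
  Cl⁻ term: 0.01025·564.4^0.27·exp(0.036·71+0.049·-2.5) = 0.6464
  r_corr = 0.2518 + 0.6464 = 0.8983 μm/a
zinc: temperature factor f = +0.038·(-12.5) = -0.4750
  SO₂ term: 0.0129·121.1^0.44·exp(0.046·71-0.4750) = 1.735
  Sd branch = 0.0175·Sd^0.57·e^(0.008·RH+0.085·T) = 0.9243 μm/a
  sum: 1.735 + 0.9243 → r_corr = 2.659 μm/a
Ordering by μm/a: zinc (2.66) > copper (0.898)

copper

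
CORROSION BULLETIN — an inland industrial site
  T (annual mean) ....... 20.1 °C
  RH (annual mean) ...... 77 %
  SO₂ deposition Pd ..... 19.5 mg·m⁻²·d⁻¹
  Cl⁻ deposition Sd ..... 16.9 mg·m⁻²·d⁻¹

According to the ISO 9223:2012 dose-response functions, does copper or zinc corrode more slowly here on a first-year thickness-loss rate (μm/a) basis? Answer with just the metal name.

copper

copper: temperature factor f = -0.080·(10.1) = -0.8080
  Pd branch = 0.0053·Pd^0.26·e^(0.059·RH+f) = 0.4806 μm/a
  Sd branch = 0.01025·Sd^0.27·e^(0.036·RH+0.049·T) = 0.9416 μm/a
  r_corr = 0.4806 + 0.9416 = 1.422 μm/a
zinc: f(T) = -0.071·(T−10) [T>10 °C] = -0.7171
  Pd branch = 0.0129·Pd^0.44·e^(0.046·RH+f) = 0.8036 μm/a
  Cl⁻ term: 0.0175·16.9^0.57·exp(0.008·77+0.085·20.1) = 0.8963
  sum: 0.8036 + 0.8963 → r_corr = 1.7 μm/a
Ordering by μm/a: zinc (1.7) > copper (1.42)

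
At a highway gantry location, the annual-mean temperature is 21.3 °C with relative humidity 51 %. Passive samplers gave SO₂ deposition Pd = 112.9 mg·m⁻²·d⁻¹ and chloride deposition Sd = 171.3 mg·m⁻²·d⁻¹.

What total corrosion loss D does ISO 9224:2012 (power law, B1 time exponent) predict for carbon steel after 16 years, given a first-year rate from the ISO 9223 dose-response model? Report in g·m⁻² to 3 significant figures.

carbon steel: f(T) = -0.054·(T−10) [T>10 °C] = -0.6102
  SO₂ term: 1.77·112.9^0.52·exp(0.02·51-0.6102) = 31.14
  Cl⁻ term: 0.102·171.3^0.62·exp(0.033·51+0.04·21.3) = 31.22
  r_corr = 31.14 + 31.22 = 62.36 μm/a
Power-law: D(16) = r_corr · 16^0.523
  D(16) = 62.36 × 16^0.523 = 62.36 × 4.263 = 265.9 μm
  Mass loss = 265.9 μm × 7.85 g/cm³ = 2087 g·m⁻²

D(16) = 2.09e+03 g·m⁻²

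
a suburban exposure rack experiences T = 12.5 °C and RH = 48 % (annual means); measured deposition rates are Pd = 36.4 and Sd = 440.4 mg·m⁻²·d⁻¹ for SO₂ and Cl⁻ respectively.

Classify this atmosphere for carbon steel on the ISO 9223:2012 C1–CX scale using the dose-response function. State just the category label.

C4

carbon steel: temperature factor f = -0.054·(2.5) = -0.1350
  Pd branch = 1.77·Pd^0.52·e^(0.02·RH+f) = 26.18 μm/a
  Cl⁻ term: 0.102·440.4^0.62·exp(0.033·48+0.04·12.5) = 35.72
  sum: 26.18 + 35.72 → r_corr = 61.9 μm/a
Category bounds: 50…80 μm/a bracket r_corr ⇒ C4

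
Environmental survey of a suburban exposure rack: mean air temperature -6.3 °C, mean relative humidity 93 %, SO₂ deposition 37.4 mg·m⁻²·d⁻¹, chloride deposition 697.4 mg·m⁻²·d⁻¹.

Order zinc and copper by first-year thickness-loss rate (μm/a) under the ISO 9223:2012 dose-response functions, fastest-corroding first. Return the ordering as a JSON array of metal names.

["zinc", "copper"]

zinc: temperature factor f = +0.038·(-16.3) = -0.6194
  SO₂ term: 0.0129·37.4^0.44·exp(0.046·93-0.6194) = 2.464
  Sd branch = 0.0175·Sd^0.57·e^(0.008·RH+0.085·T) = 0.9003 μm/a
  sum: 2.464 + 0.9003 → r_corr = 3.364 μm/a
copper: f(T) = +0.126·(T−10) [T≤10 °C] = -2.0538
  Pd branch = 0.0053·Pd^0.26·e^(0.059·RH+f) = 0.421 μm/a
  Cl⁻ term: 0.01025·697.4^0.27·exp(0.036·93+0.049·-6.3) = 1.254
  sum: 0.421 + 1.254 → r_corr = 1.675 μm/a
Ordering by μm/a: zinc (3.36) > copper (1.68)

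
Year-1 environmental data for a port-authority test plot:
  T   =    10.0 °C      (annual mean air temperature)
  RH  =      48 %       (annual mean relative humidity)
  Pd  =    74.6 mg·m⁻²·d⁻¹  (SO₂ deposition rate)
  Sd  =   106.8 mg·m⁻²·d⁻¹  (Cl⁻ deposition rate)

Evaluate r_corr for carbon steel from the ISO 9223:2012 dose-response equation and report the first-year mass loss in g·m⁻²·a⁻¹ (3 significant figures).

r_corr = 447 g·m⁻²·a⁻¹

carbon steel: temperature factor f = +0.150·(0.0) = +0.0000
  sulphur-dioxide contribution → 43.52 μm/a
  chloride contribution → 13.43 μm/a
  total first-year rate 56.95 μm/a
Convert to mass loss: 56.95 μm/a × 7.85 g/cm³ = 447.1 g·m⁻²·a⁻¹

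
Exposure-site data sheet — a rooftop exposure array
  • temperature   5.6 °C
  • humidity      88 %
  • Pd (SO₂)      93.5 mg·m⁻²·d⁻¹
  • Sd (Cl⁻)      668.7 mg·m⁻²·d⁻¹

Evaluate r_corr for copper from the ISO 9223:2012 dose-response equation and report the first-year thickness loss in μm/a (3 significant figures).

copper: f(T) = +0.126·(T−10) [T≤10 °C] = -0.5544
  sulphur-dioxide contribution → 1.781 μm/a
  chloride contribution → 1.856 μm/a
  ⇒ r_corr(copper) = 3.637 μm/a

r_corr = 3.64 μm/a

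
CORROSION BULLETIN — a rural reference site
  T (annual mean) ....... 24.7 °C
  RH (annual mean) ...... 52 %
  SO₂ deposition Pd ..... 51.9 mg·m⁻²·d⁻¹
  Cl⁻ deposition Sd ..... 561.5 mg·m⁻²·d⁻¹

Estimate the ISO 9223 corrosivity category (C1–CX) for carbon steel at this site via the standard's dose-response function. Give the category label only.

carbon steel: temperature factor f = -0.054·(14.7) = -0.7938
  SO₂ term: 1.77·51.9^0.52·exp(0.02·52-0.7938) = 17.65
  Sd branch = 0.102·Sd^0.62·e^(0.033·RH+0.04·T) = 77.18 μm/a
  r_corr = 17.65 + 77.18 = 94.84 μm/a
Category bounds: 80…200 μm/a bracket r_corr ⇒ C5

C5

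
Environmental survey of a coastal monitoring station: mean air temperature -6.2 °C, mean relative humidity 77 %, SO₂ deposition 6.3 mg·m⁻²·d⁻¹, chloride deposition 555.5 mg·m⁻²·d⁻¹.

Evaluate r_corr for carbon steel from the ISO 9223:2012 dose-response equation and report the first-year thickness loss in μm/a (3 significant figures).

r_corr = 52.7 μm/a

carbon steel: temperature factor f = +0.150·(-16.2) = -2.4300
  SO₂ term: 1.77·6.3^0.52·exp(0.02·77-2.4300) = 1.893
  Cl⁻ term: 0.102·555.5^0.62·exp(0.033·77+0.04·-6.2) = 50.83
  r_corr = 1.893 + 50.83 = 52.73 μm/a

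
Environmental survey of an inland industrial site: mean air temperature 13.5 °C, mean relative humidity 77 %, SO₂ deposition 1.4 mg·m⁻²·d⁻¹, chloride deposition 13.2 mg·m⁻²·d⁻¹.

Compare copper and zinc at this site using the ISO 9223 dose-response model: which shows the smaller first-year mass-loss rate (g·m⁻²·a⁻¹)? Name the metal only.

copper: temperature factor f = -0.080·(3.5) = -0.2800
  SO₂ term: 0.0053·1.4^0.26·exp(0.059·77-0.2800) = 0.4108
  Cl⁻ term: 0.01025·13.2^0.27·exp(0.036·77+0.049·13.5) = 0.6374
  r_corr = 0.4108 + 0.6374 = 1.048 μm/a
  mass loss = 1.048 μm/a × 8.96 g/cm³ = 9.392 g·m⁻²·a⁻¹
zinc: f(T) = -0.071·(T−10) [T>10 °C] = -0.2485
  Pd branch = 0.0129·Pd^0.44·e^(0.046·RH+f) = 0.4029 μm/a
  Cl⁻ term: 0.0175·13.2^0.57·exp(0.008·77+0.085·13.5) = 0.4443
  r_corr = 0.4029 + 0.4443 = 0.8472 μm/a
  mass loss = 0.8472 μm/a × 7.14 g/cm³ = 6.049 g·m⁻²·a⁻¹
Ordering by g·m⁻²·a⁻¹: copper (9.39) > zinc (6.05)

zinc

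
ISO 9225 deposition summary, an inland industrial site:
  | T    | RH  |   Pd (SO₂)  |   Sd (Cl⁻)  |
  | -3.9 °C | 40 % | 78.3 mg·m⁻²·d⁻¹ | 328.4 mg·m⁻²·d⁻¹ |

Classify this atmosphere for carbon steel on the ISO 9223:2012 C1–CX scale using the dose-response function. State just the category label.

C2

carbon steel: T≤10 °C ⇒ hinge +0.150·(-3.9−10) = -2.0850
  sulphur-dioxide contribution → 4.728 μm/a
  chloride contribution → 11.87 μm/a
  ⇒ r_corr(carbon steel) = 16.59 μm/a
Category bounds: 1.3…25 μm/a bracket r_corr ⇒ C2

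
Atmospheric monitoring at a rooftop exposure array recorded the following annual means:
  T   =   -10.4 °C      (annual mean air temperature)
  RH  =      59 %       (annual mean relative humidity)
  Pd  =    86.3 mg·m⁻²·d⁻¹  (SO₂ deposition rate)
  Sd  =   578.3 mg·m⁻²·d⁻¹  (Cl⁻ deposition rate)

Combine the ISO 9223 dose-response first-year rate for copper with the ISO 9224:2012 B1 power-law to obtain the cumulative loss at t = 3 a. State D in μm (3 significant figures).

copper: T≤10 °C ⇒ hinge +0.126·(-10.4−10) = -2.5704
  Pd branch = 0.0053·Pd^0.26·e^(0.059·RH+f) = 0.04199 μm/a
  Sd branch = 0.01025·Sd^0.27·e^(0.036·RH+0.049·T) = 0.2868 μm/a
  r_corr = 0.04199 + 0.2868 = 0.3288 μm/a
Long-term exponent b (ISO 9224 Table 2, B1) = 0.667
  D(3) = 0.3288 × 3^0.667 = 0.3288 × 2.081 = 0.6842 μm

D(3) = 0.684 μm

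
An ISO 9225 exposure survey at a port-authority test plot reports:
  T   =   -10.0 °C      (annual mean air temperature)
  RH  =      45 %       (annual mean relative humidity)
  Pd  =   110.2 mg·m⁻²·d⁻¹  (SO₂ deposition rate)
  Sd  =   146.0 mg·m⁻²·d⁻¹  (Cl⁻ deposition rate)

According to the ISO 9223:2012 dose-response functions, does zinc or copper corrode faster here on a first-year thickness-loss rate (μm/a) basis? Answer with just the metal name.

zinc: f(T) = +0.038·(T−10) [T≤10 °C] = -0.7600
  sulphur-dioxide contribution → 0.3785 μm/a
  chloride contribution → 0.1836 μm/a
  ⇒ r_corr(zinc) = 0.5621 μm/a
copper: temperature factor f = +0.126·(-20.0) = -2.5200
  sulphur-dioxide contribution → 0.0206 μm/a
  chloride contribution → 0.1219 μm/a
  ⇒ r_corr(copper) = 0.1425 μm/a
Ordering by μm/a: zinc (0.562) > copper (0.142)

zinc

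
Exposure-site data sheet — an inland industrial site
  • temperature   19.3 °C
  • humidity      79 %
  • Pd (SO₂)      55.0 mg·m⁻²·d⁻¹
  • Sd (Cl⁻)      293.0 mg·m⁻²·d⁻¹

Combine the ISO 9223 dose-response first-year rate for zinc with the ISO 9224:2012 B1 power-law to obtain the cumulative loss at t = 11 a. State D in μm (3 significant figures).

D(11) = 40.7 μm

zinc: T>10 °C ⇒ hinge -0.071·(19.3−10) = -0.6603
  sulphur-dioxide contribution → 1.472 μm/a
  chloride contribution → 4.326 μm/a
  total first-year rate 5.798 μm/a
Power-law: D(11) = r_corr · 11^0.813
  D(11) = 5.798 × 11^0.813 = 5.798 × 7.025 = 40.73 μm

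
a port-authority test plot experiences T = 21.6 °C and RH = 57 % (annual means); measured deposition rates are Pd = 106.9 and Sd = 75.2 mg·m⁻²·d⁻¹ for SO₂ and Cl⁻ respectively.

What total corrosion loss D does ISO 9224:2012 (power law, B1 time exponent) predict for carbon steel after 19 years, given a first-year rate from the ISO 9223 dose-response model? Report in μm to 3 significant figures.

carbon steel: T>10 °C ⇒ hinge -0.054·(21.6−10) = -0.6264
  Pd branch = 1.77·Pd^0.52·e^(0.02·RH+f) = 33.58 μm/a
  Cl⁻ term: 0.102·75.2^0.62·exp(0.033·57+0.04·21.6) = 23.12
  sum: 33.58 + 23.12 → r_corr = 56.7 μm/a
Power-law: D(19) = r_corr · 19^0.523
  D(19) = 56.7 × 19^0.523 = 56.7 × 4.664 = 264.5 μm

D(19) = 264 μm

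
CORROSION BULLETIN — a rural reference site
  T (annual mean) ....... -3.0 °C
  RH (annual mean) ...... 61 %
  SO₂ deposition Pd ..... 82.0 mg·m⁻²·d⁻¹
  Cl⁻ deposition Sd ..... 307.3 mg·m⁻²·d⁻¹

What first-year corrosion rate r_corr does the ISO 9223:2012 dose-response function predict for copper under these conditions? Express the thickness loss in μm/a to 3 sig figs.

copper: temperature factor f = +0.126·(-13.0) = -1.6380
  Pd branch = 0.0053·Pd^0.26·e^(0.059·RH+f) = 0.1184 μm/a
  Sd branch = 0.01025·Sd^0.27·e^(0.036·RH+0.049·T) = 0.3735 μm/a
  sum: 0.1184 + 0.3735 → r_corr = 0.4919 μm/a

r_corr = 0.492 μm/a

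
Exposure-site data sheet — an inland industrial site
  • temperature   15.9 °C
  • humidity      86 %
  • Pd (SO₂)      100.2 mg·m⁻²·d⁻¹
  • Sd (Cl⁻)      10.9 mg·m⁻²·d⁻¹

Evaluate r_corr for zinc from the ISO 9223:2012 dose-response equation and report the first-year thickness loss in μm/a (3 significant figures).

r_corr = 3.89 μm/a

zinc: T>10 °C ⇒ hinge -0.071·(15.9−10) = -0.4189
  sulphur-dioxide contribution → 3.366 μm/a
  chloride contribution → 0.5249 μm/a
  ⇒ r_corr(zinc) = 3.891 μm/a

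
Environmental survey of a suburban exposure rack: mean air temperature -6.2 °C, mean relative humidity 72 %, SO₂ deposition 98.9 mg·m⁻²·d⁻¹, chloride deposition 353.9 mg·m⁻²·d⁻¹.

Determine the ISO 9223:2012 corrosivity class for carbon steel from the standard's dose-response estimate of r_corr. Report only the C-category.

carbon steel: temperature factor f = +0.150·(-16.2) = -2.4300
  Pd branch = 1.77·Pd^0.52·e^(0.02·RH+f) = 7.17 μm/a
  Cl⁻ term: 0.102·353.9^0.62·exp(0.033·72+0.04·-6.2) = 32.59
  sum: 7.17 + 32.59 → r_corr = 39.76 μm/a
ISO 9223 Table 2 (carbon steel): 25 < 39.8 ≤ 50 μm/a ⇒ C3

C3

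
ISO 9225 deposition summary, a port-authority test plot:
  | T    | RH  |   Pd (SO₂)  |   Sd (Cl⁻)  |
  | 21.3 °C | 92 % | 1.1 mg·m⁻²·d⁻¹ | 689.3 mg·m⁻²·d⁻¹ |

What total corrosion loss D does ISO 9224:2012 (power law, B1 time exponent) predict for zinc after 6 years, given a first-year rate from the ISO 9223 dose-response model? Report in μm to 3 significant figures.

zinc: T>10 °C ⇒ hinge -0.071·(21.3−10) = -0.8023
  SO₂ term: 0.0129·1.1^0.44·exp(0.046·92-0.8023) = 0.4152
  Sd branch = 0.0175·Sd^0.57·e^(0.008·RH+0.085·T) = 9.265 μm/a
  sum: 0.4152 + 9.265 → r_corr = 9.681 μm/a
Long-term exponent b (ISO 9224 Table 2, B1) = 0.813
  D(6) = 9.681 × 6^0.813 = 9.681 × 4.292 = 41.55 μm

D(6) = 41.5 μm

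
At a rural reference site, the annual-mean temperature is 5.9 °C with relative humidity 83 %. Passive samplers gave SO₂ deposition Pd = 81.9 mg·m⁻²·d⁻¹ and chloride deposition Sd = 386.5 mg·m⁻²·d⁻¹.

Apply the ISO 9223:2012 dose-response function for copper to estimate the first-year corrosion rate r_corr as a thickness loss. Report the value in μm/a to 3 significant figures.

copper: f(T) = +0.126·(T−10) [T≤10 °C] = -0.5166
  Pd branch = 0.0053·Pd^0.26·e^(0.059·RH+f) = 1.331 μm/a
  Sd branch = 0.01025·Sd^0.27·e^(0.036·RH+0.049·T) = 1.357 μm/a
  r_corr = 1.331 + 1.357 = 2.687 μm/a

r_corr = 2.69 μm/a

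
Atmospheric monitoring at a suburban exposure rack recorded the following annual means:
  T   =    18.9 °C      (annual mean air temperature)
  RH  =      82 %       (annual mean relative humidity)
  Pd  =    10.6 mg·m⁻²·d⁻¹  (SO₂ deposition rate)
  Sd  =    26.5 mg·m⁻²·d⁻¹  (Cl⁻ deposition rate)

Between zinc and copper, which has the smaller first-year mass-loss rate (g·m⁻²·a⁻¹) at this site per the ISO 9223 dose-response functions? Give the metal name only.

zinc: T>10 °C ⇒ hinge -0.071·(18.9−10) = -0.6319
  sulphur-dioxide contribution → 0.8423 μm/a
  chloride contribution → 1.089 μm/a
  total first-year rate 1.931 μm/a
  mass loss = 1.931 μm/a × 7.14 g/cm³ = 13.79 g·m⁻²·a⁻¹
copper: temperature factor f = -0.080·(8.9) = -0.7120
  sulphur-dioxide contribution → 0.6064 μm/a
  chloride contribution → 1.2 μm/a
  total first-year rate 1.807 μm/a
  mass loss = 1.807 μm/a × 8.96 g/cm³ = 16.19 g·m⁻²·a⁻¹
Ordering by g·m⁻²·a⁻¹: copper (16.2) > zinc (13.8)

zinc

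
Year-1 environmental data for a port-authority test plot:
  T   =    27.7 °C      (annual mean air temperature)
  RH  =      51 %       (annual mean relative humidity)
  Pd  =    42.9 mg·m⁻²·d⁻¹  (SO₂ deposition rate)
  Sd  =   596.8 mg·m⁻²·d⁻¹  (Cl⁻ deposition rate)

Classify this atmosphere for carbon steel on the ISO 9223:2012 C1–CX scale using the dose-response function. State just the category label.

carbon steel: temperature factor f = -0.054·(17.7) = -0.9558
  Pd branch = 1.77·Pd^0.52·e^(0.02·RH+f) = 13.33 μm/a
  Sd branch = 0.102·Sd^0.62·e^(0.033·RH+0.04·T) = 87.44 μm/a
  sum: 13.33 + 87.44 → r_corr = 100.8 μm/a
101 μm/a falls in (80, 200] for carbon steel → category C5

C5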